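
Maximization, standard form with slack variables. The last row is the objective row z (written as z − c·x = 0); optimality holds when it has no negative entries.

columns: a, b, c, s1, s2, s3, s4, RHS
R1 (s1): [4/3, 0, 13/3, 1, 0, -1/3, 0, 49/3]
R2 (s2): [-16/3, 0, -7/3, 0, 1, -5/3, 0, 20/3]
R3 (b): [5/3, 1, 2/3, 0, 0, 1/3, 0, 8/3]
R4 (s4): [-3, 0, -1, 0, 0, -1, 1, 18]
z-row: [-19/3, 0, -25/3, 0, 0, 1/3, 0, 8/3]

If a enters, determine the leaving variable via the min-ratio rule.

b

Column a entries and ratios — s1: (49/3)/(4/3) = 49/4; s2: -16/3 ≤ 0, skip; b: (8/3)/(5/3) = 8/5; s4: -3 ≤ 0, skip.
Smallest ratio is 8/5 in the row of b, so b leaves.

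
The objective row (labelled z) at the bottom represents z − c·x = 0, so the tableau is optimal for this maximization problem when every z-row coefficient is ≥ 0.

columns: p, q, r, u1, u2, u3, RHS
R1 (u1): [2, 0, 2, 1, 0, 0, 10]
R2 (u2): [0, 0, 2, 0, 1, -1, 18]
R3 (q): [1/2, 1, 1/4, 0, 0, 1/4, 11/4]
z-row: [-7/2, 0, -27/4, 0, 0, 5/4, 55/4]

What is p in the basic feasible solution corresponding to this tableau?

0

p is not in the basis, so in the current basic feasible solution p = 0.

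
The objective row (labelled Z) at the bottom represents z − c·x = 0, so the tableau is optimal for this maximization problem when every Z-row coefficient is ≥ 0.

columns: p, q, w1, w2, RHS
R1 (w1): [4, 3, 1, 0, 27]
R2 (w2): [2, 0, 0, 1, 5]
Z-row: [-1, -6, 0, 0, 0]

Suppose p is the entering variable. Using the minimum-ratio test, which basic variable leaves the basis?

w2

Column p entries and ratios — w1: 27/4 = 27/4; w2: 5/2 = 5/2.
Smallest ratio is 5/2 in the row of w2, so w2 leaves.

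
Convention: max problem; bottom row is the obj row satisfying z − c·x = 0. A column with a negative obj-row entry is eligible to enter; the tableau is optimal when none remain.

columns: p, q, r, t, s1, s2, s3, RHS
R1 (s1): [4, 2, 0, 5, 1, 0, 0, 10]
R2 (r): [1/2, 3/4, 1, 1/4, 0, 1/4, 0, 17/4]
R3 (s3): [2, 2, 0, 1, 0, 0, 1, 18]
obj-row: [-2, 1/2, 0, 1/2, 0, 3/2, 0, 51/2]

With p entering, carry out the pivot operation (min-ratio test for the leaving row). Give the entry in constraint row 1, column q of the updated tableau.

Ratio test on column p — row 1: 10/4 = 5/2; row 2: (17/4)/(1/2) = 17/2; row 3: 18/2 = 9. Minimum is 5/2 at row 1 (s1 leaves); pivot element 4.
Divide row 1 by 4; eliminate column p from the other rows.
In the new row 1, the q entry is the old entry divided by the pivot: 2/4 = 1/2.

1/2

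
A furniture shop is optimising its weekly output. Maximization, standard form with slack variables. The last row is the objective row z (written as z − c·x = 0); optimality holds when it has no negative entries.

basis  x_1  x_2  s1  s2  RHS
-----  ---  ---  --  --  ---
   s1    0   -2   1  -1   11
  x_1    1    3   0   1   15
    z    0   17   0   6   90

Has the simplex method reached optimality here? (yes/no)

Every z-row coefficient is ≥ 0, so the tableau is optimal.

yes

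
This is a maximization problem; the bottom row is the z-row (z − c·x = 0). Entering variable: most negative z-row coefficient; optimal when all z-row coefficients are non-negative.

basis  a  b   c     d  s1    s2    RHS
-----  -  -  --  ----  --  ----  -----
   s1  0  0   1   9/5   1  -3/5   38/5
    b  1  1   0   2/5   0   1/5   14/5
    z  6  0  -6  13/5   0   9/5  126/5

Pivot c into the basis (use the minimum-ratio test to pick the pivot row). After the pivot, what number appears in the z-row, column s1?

6

Ratio test on column c — row 1: (38/5)/1 = 38/5; row 2: entry 0 ≤ 0. Minimum is 38/5 at row 1 (s1 leaves); pivot element 1.
Divide row 1 by 1; eliminate column c from the other rows.
z-row update in column s1: 0 − (-6)·1 = 6.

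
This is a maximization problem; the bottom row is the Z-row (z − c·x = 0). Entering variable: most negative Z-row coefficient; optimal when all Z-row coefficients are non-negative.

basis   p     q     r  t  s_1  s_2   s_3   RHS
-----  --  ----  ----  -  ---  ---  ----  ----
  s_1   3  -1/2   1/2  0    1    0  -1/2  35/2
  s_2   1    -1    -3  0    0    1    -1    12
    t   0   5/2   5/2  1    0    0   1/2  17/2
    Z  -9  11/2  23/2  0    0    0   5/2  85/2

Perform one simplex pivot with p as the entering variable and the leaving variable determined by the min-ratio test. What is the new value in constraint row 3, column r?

5/2

Ratio test on column p — row 1: (35/2)/3 = 35/6; row 2: 12/1 = 12; row 3: entry 0 ≤ 0. Minimum is 35/6 at row 1 (s_1 leaves); pivot element 3.
Divide row 1 by 3; eliminate column p from the other rows.
Row 3 update in column r: 5/2 − 0·(1/6) = 5/2.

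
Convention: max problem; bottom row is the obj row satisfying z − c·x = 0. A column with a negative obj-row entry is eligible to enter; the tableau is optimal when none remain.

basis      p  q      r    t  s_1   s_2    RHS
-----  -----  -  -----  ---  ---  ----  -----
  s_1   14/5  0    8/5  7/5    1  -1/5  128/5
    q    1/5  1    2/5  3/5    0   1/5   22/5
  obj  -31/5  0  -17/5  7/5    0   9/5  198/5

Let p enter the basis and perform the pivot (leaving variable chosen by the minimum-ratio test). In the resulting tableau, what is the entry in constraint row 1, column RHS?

64/7

Ratio test on column p — row 1: (128/5)/(14/5) = 64/7; row 2: (22/5)/(1/5) = 22. Minimum is 64/7 at row 1 (s_1 leaves); pivot element 14/5.
Divide row 1 by 14/5; eliminate column p from the other rows.
In the new row 1, the RHS entry is the old entry divided by the pivot: (128/5)/(14/5) = 64/7.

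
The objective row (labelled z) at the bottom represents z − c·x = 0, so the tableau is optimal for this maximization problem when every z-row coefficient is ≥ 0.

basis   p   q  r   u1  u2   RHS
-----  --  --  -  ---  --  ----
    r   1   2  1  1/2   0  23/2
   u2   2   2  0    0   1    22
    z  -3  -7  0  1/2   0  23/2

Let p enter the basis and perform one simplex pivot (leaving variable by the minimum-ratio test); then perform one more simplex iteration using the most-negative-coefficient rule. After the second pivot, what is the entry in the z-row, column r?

4

Ratio test on column p — row 1: (23/2)/1 = 23/2; row 2: 22/2 = 11. Minimum is 11 at row 2 (u2 leaves); pivot element 2.
Divide row 2 by 2; eliminate column p from the other rows.
Second iteration: most negative z-row entry is -4 in column q, so q enters.
Ratio test on column q — row 1: (1/2)/1 = 1/2; row 2: 11/1 = 11. Minimum is 1/2 at row 1 (r leaves); pivot element 1.
Divide row 1 by 1; eliminate column q from the other rows.
After both pivots, the entry at the z-row, column r is 4.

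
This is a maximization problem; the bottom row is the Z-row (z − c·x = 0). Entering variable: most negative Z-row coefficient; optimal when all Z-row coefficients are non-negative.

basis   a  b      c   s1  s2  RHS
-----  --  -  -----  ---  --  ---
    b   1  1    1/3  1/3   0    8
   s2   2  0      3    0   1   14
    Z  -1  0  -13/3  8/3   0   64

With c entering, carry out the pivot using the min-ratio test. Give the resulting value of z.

758/9

Ratio test on column c — row 1: 8/(1/3) = 24; row 2: 14/3 = 14/3. Minimum is 14/3 at row 2 (s2 leaves); pivot element 3.
Pivot on row 2; the Z-row RHS becomes 64 − (-13/3)·(14/3) = 758/9.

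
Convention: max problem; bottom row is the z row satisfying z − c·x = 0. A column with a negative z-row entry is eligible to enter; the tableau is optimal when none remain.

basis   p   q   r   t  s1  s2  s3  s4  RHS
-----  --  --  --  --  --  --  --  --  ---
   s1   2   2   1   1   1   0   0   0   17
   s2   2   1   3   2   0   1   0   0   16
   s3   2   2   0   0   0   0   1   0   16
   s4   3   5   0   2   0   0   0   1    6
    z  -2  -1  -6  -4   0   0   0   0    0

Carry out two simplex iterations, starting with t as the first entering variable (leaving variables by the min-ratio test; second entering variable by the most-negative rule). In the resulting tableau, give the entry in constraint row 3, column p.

2

Ratio test on column t — row 1: 17/1 = 17; row 2: 16/2 = 8; row 3: entry 0 ≤ 0; row 4: 6/2 = 3. Minimum is 3 at row 4 (s4 leaves); pivot element 2.
Divide row 4 by 2; eliminate column t from the other rows.
Second iteration: most negative z-row entry is -6 in column r, so r enters.
Ratio test on column r — row 1: 14/1 = 14; row 2: 10/3 = 10/3; row 3: entry 0 ≤ 0; row 4: entry 0 ≤ 0. Minimum is 10/3 at row 2 (s2 leaves); pivot element 3.
Divide row 2 by 3; eliminate column r from the other rows.
After both pivots, the entry at constraint row 3, column p is 2.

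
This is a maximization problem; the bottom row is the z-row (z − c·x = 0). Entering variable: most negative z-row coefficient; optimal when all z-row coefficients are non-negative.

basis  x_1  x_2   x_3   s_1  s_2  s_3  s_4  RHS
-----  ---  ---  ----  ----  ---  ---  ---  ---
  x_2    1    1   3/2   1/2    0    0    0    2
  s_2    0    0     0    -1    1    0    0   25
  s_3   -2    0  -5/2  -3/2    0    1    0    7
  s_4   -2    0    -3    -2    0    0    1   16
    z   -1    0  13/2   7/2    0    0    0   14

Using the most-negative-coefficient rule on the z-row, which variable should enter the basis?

Negative z-row entries: x_1: -1.
The most negative is -1 in column x_1, so x_1 enters.

x_1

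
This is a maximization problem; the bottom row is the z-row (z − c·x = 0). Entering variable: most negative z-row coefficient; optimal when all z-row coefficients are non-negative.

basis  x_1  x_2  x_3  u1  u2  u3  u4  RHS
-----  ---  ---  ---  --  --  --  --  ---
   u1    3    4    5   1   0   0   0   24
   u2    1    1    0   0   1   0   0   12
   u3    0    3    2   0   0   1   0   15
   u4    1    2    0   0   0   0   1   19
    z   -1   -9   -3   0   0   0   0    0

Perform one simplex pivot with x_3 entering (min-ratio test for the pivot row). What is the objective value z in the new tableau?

Ratio test on column x_3 — row 1: 24/5 = 24/5; row 2: entry 0 ≤ 0; row 3: 15/2 = 15/2; row 4: entry 0 ≤ 0. Minimum is 24/5 at row 1 (u1 leaves); pivot element 5.
Pivot on row 1; the z-row RHS becomes 0 − (-3)·(24/5) = 72/5.

72/5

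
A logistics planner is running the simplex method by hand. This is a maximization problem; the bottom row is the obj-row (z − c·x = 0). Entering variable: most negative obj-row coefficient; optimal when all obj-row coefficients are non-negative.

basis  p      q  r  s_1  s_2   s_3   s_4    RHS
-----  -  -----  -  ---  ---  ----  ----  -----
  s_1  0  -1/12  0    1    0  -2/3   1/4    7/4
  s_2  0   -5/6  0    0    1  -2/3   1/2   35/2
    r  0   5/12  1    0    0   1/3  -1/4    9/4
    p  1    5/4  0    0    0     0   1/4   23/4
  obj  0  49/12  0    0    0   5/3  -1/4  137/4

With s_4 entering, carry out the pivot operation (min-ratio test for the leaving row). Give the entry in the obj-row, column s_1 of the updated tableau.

1

Ratio test on column s_4 — row 1: (7/4)/(1/4) = 7; row 2: (35/2)/(1/2) = 35; row 3: entry -1/4 ≤ 0; row 4: (23/4)/(1/4) = 23. Minimum is 7 at row 1 (s_1 leaves); pivot element 1/4.
Divide row 1 by 1/4; eliminate column s_4 from the other rows.
obj-row update in column s_1: 0 − (-1/4)·4 = 1.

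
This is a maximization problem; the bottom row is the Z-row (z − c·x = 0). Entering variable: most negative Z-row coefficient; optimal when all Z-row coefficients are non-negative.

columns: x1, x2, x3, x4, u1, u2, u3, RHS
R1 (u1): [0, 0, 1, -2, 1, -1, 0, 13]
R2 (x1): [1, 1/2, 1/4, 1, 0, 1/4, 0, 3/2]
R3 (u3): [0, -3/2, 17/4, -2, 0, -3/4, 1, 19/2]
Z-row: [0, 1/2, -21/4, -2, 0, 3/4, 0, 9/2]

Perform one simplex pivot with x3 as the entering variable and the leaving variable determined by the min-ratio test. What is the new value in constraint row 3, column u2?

Ratio test on column x3 — row 1: 13/1 = 13; row 2: (3/2)/(1/4) = 6; row 3: (19/2)/(17/4) = 38/17. Minimum is 38/17 at row 3 (u3 leaves); pivot element 17/4.
Divide row 3 by 17/4; eliminate column x3 from the other rows.
In the new row 3, the u2 entry is the old entry divided by the pivot: (-3/4)/(17/4) = -3/17.

-3/17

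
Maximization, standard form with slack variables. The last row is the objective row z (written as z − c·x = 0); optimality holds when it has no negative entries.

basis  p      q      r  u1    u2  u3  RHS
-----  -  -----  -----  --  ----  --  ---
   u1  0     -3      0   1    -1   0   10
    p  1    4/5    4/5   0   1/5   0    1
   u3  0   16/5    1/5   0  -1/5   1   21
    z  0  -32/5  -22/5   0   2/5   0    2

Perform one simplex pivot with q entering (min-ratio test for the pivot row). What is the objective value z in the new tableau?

Ratio test on column q — row 1: entry -3 ≤ 0; row 2: 1/(4/5) = 5/4; row 3: 21/(16/5) = 105/16. Minimum is 5/4 at row 2 (p leaves); pivot element 4/5.
Pivot on row 2; the z-row RHS becomes 2 − (-32/5)·(5/4) = 10.

10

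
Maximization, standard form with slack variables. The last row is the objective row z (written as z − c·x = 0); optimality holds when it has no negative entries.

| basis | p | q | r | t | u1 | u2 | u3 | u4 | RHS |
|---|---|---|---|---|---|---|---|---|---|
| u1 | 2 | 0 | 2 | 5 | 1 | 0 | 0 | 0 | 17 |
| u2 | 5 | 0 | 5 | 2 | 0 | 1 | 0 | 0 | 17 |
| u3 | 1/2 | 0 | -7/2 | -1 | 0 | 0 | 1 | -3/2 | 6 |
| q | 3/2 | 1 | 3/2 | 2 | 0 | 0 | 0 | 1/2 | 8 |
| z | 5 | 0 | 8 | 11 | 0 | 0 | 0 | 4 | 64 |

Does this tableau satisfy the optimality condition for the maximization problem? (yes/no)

yes

Every z-row coefficient is ≥ 0, so the tableau is optimal.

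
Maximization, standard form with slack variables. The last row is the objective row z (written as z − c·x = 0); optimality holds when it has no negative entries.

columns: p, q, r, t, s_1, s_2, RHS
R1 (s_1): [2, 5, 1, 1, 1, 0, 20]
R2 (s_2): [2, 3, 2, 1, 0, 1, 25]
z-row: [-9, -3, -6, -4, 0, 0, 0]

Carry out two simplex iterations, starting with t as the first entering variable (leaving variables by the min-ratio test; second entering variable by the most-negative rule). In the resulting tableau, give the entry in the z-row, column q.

Ratio test on column t — row 1: 20/1 = 20; row 2: 25/1 = 25. Minimum is 20 at row 1 (s_1 leaves); pivot element 1.
Divide row 1 by 1; eliminate column t from the other rows.
Second iteration: most negative z-row entry is -2 in column r, so r enters.
Ratio test on column r — row 1: 20/1 = 20; row 2: 5/1 = 5. Minimum is 5 at row 2 (s_2 leaves); pivot element 1.
Divide row 2 by 1; eliminate column r from the other rows.
After both pivots, the entry at the z-row, column q is 13.

13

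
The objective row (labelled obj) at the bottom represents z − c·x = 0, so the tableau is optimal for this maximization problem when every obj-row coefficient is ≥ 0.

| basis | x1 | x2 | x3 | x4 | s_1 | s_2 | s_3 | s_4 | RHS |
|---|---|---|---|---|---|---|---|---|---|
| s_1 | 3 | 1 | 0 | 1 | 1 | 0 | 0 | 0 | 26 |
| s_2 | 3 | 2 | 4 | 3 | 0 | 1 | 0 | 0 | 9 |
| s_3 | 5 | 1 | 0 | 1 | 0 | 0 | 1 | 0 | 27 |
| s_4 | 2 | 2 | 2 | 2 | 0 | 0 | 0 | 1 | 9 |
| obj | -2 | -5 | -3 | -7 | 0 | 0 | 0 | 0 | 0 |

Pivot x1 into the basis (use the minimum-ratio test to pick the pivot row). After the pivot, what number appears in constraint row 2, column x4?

Ratio test on column x1 — row 1: 26/3 = 26/3; row 2: 9/3 = 3; row 3: 27/5 = 27/5; row 4: 9/2 = 9/2. Minimum is 3 at row 2 (s_2 leaves); pivot element 3.
Divide row 2 by 3; eliminate column x1 from the other rows.
In the new row 2, the x4 entry is the old entry divided by the pivot: 3/3 = 1.

1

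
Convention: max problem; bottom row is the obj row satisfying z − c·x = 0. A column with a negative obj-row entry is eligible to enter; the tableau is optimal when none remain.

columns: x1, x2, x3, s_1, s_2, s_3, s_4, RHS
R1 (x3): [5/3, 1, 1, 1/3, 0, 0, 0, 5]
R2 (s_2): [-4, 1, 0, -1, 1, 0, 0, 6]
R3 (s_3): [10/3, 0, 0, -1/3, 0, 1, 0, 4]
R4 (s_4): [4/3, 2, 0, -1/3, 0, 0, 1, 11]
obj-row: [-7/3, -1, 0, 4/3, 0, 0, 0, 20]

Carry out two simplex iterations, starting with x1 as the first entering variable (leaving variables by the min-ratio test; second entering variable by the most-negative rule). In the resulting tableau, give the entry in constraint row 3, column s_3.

3/10

Ratio test on column x1 — row 1: 5/(5/3) = 3; row 2: entry -4 ≤ 0; row 3: 4/(10/3) = 6/5; row 4: 11/(4/3) = 33/4. Minimum is 6/5 at row 3 (s_3 leaves); pivot element 10/3.
Divide row 3 by 10/3; eliminate column x1 from the other rows.
Second iteration: most negative obj-row entry is -1 in column x2, so x2 enters.
Ratio test on column x2 — row 1: 3/1 = 3; row 2: (54/5)/1 = 54/5; row 3: entry 0 ≤ 0; row 4: (47/5)/2 = 47/10. Minimum is 3 at row 1 (x3 leaves); pivot element 1.
Divide row 1 by 1; eliminate column x2 from the other rows.
After both pivots, the entry at constraint row 3, column s_3 is 3/10.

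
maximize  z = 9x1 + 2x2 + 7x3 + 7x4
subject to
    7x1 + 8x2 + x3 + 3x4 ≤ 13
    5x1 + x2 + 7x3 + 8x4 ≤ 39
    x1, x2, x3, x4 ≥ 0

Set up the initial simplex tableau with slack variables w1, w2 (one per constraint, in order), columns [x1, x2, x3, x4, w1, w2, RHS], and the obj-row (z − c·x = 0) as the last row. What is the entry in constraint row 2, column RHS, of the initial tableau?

39

The RHS of constraint 2 is b_2 = 39.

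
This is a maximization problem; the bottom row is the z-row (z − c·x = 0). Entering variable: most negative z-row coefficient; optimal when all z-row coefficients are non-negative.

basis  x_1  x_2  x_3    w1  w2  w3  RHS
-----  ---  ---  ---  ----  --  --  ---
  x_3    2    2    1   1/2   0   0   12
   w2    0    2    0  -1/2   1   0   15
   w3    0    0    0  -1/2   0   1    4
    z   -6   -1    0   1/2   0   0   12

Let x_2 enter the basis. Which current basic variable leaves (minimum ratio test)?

x_3

Column x_2 entries and ratios — x_3: 12/2 = 6; w2: 15/2 = 15/2; w3: 0 ≤ 0, skip.
Smallest ratio is 6 in the row of x_3, so x_3 leaves.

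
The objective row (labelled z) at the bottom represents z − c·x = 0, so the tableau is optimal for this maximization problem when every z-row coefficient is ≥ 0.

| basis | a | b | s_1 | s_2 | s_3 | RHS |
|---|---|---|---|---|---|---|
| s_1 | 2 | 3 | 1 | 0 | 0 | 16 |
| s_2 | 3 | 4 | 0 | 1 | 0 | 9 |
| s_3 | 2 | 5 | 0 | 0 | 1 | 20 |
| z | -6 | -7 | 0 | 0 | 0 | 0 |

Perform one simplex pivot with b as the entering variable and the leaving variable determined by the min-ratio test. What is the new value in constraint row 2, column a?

Ratio test on column b — row 1: 16/3 = 16/3; row 2: 9/4 = 9/4; row 3: 20/5 = 4. Minimum is 9/4 at row 2 (s_2 leaves); pivot element 4.
Divide row 2 by 4; eliminate column b from the other rows.
In the new row 2, the a entry is the old entry divided by the pivot: 3/4 = 3/4.

3/4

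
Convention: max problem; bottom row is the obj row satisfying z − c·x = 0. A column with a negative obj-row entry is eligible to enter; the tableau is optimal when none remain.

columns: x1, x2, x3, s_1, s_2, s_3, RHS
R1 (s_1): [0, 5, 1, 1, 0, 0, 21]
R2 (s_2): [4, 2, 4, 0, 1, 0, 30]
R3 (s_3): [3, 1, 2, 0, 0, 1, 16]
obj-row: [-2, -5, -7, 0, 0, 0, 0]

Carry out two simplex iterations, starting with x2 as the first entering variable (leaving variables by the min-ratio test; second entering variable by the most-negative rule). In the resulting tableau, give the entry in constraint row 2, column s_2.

5/18

Ratio test on column x2 — row 1: 21/5 = 21/5; row 2: 30/2 = 15; row 3: 16/1 = 16. Minimum is 21/5 at row 1 (s_1 leaves); pivot element 5.
Divide row 1 by 5; eliminate column x2 from the other rows.
Second iteration: most negative obj-row entry is -6 in column x3, so x3 enters.
Ratio test on column x3 — row 1: (21/5)/(1/5) = 21; row 2: (108/5)/(18/5) = 6; row 3: (59/5)/(9/5) = 59/9. Minimum is 6 at row 2 (s_2 leaves); pivot element 18/5.
Divide row 2 by 18/5; eliminate column x3 from the other rows.
After both pivots, the entry at constraint row 2, column s_2 is 5/18.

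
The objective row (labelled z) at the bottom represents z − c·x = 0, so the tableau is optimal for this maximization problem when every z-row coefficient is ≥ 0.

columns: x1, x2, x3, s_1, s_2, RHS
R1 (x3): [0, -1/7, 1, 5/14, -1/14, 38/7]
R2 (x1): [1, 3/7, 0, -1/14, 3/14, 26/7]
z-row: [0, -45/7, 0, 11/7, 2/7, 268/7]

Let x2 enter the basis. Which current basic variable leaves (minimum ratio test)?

Column x2 entries and ratios — x3: -1/7 ≤ 0, skip; x1: (26/7)/(3/7) = 26/3.
Smallest ratio is 26/3 in the row of x1, so x1 leaves.

x1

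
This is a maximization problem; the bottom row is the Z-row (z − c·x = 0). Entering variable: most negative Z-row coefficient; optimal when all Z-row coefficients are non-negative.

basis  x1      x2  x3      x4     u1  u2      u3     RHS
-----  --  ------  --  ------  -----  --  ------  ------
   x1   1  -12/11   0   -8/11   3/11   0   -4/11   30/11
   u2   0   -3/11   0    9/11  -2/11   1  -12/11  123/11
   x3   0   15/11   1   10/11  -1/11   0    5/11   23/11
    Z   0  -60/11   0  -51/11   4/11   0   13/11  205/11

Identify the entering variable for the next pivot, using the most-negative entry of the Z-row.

x2

Negative Z-row entries: x2: -60/11, x4: -51/11.
The most negative is -60/11 in column x2, so x2 enters.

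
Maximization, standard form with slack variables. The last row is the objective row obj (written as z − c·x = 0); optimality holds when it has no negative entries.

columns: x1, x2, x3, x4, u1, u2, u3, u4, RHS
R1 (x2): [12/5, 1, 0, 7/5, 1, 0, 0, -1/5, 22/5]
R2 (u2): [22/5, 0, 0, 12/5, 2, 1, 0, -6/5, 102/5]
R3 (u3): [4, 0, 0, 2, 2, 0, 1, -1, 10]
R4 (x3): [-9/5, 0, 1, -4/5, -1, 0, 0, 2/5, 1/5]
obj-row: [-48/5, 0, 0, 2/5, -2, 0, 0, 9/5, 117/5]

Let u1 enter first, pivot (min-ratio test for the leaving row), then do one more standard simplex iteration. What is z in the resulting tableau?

Ratio test on column u1 — row 1: (22/5)/1 = 22/5; row 2: (102/5)/2 = 51/5; row 3: 10/2 = 5; row 4: entry -1 ≤ 0. Minimum is 22/5 at row 1 (x2 leaves); pivot element 1.
Pivot on row 1; the obj-row RHS becomes 117/5 − (-2)·(22/5) = 161/5.
Next entering variable (most negative obj-row entry -24/5): x1.
Ratio test on column x1 — row 1: (22/5)/(12/5) = 11/6; row 2: entry -2/5 ≤ 0; row 3: entry -4/5 ≤ 0; row 4: (23/5)/(3/5) = 23/3. Minimum is 11/6 at row 1 (u1 leaves); pivot element 12/5.
After the second pivot the obj-row RHS is 161/5 − (-24/5)·(11/6) = 41.

41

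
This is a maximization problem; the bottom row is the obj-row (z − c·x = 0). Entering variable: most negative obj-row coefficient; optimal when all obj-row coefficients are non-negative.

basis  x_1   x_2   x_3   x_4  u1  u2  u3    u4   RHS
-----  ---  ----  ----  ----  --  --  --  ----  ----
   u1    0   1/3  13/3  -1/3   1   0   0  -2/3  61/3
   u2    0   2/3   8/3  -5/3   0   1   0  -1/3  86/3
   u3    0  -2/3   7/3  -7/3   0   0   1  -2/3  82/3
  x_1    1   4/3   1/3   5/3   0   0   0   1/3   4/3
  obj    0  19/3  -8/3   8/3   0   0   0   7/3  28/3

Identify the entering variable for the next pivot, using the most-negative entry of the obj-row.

x_3

Negative obj-row entries: x_3: -8/3.
The most negative is -8/3 in column x_3, so x_3 enters.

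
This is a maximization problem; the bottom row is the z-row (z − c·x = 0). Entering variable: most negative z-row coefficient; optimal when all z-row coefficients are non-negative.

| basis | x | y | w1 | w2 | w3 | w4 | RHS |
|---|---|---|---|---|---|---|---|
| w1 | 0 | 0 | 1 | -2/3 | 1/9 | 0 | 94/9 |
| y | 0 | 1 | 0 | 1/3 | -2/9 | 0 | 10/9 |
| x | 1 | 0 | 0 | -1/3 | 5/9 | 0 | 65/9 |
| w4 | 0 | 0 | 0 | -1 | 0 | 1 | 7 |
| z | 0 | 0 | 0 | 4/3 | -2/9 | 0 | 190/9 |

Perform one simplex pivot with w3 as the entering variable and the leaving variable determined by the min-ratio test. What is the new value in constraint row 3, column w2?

-3/5

Ratio test on column w3 — row 1: (94/9)/(1/9) = 94; row 2: entry -2/9 ≤ 0; row 3: (65/9)/(5/9) = 13; row 4: entry 0 ≤ 0. Minimum is 13 at row 3 (x leaves); pivot element 5/9.
Divide row 3 by 5/9; eliminate column w3 from the other rows.
In the new row 3, the w2 entry is the old entry divided by the pivot: (-1/3)/(5/9) = -3/5.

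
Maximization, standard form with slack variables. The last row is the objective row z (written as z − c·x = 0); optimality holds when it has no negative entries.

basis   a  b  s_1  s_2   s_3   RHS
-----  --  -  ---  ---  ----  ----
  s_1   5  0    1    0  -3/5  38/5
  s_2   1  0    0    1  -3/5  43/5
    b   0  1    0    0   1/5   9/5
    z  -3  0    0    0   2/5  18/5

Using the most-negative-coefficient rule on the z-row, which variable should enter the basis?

Negative z-row entries: a: -3.
The most negative is -3 in column a, so a enters.

a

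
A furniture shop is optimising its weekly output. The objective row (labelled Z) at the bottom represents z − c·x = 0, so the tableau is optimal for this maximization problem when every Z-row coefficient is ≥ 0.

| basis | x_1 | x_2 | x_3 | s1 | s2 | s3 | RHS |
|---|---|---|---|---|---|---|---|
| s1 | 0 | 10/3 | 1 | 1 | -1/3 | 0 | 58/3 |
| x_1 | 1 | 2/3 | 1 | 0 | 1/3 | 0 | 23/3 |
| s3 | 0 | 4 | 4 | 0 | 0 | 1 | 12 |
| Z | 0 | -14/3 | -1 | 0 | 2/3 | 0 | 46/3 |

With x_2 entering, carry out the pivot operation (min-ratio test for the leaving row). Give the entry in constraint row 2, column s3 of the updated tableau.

Ratio test on column x_2 — row 1: (58/3)/(10/3) = 29/5; row 2: (23/3)/(2/3) = 23/2; row 3: 12/4 = 3. Minimum is 3 at row 3 (s3 leaves); pivot element 4.
Divide row 3 by 4; eliminate column x_2 from the other rows.
Row 2 update in column s3: 0 − (2/3)·(1/4) = -1/6.

-1/6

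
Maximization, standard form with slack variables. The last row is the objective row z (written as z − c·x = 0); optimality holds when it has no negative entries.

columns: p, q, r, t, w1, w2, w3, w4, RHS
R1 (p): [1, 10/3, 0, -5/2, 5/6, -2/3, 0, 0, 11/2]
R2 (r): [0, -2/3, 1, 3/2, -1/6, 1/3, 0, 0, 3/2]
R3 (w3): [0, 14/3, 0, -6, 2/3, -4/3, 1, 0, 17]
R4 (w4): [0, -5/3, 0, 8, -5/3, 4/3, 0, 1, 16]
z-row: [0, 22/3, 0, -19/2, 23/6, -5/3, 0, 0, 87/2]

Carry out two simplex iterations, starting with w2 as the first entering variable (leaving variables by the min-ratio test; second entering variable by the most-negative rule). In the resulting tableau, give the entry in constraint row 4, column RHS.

Ratio test on column w2 — row 1: entry -2/3 ≤ 0; row 2: (3/2)/(1/3) = 9/2; row 3: entry -4/3 ≤ 0; row 4: 16/(4/3) = 12. Minimum is 9/2 at row 2 (r leaves); pivot element 1/3.
Divide row 2 by 1/3; eliminate column w2 from the other rows.
Second iteration: most negative z-row entry is -2 in column t, so t enters.
Ratio test on column t — row 1: (17/2)/(1/2) = 17; row 2: (9/2)/(9/2) = 1; row 3: entry 0 ≤ 0; row 4: 10/2 = 5. Minimum is 1 at row 2 (w2 leaves); pivot element 9/2.
Divide row 2 by 9/2; eliminate column t from the other rows.
After both pivots, the entry at constraint row 4, column RHS is 8.

8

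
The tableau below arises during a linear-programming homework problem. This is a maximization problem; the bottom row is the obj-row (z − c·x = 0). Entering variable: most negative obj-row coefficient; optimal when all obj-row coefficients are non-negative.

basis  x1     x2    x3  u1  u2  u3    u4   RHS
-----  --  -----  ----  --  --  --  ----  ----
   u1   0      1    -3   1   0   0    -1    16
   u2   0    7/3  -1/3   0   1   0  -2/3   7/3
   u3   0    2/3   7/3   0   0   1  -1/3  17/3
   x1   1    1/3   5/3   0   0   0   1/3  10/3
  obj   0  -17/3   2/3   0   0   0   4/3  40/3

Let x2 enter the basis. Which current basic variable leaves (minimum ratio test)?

u2

Column x2 entries and ratios — u1: 16/1 = 16; u2: (7/3)/(7/3) = 1; u3: (17/3)/(2/3) = 17/2; x1: (10/3)/(1/3) = 10.
Smallest ratio is 1 in the row of u2, so u2 leaves.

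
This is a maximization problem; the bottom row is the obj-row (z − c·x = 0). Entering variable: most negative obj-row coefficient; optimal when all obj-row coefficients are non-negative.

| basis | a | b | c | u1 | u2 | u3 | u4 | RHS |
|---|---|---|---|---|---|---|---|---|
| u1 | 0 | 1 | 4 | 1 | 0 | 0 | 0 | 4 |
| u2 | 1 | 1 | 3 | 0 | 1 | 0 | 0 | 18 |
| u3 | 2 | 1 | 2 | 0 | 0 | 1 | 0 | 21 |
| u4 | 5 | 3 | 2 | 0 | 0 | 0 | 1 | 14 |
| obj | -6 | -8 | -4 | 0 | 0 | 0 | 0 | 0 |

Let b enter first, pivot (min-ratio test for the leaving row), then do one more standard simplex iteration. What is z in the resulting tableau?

172/5

Ratio test on column b — row 1: 4/1 = 4; row 2: 18/1 = 18; row 3: 21/1 = 21; row 4: 14/3 = 14/3. Minimum is 4 at row 1 (u1 leaves); pivot element 1.
Pivot on row 1; the obj-row RHS becomes 0 − (-8)·4 = 32.
Next entering variable (most negative obj-row entry -6): a.
Ratio test on column a — row 1: entry 0 ≤ 0; row 2: 14/1 = 14; row 3: 17/2 = 17/2; row 4: 2/5 = 2/5. Minimum is 2/5 at row 4 (u4 leaves); pivot element 5.
After the second pivot the obj-row RHS is 32 − (-6)·(2/5) = 172/5.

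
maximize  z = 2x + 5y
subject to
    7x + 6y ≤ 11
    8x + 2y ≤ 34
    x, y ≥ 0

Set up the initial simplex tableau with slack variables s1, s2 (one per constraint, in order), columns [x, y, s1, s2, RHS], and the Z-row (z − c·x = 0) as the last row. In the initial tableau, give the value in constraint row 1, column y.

6

Constraint 1 has coefficient 6 on y.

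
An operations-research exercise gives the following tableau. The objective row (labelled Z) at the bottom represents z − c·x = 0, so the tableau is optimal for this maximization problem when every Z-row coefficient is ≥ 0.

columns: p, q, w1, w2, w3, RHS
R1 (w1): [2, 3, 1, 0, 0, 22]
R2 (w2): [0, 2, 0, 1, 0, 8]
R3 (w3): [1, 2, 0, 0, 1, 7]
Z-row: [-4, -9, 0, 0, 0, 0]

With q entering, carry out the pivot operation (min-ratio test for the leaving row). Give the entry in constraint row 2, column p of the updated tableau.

Ratio test on column q — row 1: 22/3 = 22/3; row 2: 8/2 = 4; row 3: 7/2 = 7/2. Minimum is 7/2 at row 3 (w3 leaves); pivot element 2.
Divide row 3 by 2; eliminate column q from the other rows.
Row 2 update in column p: 0 − 2·(1/2) = -1.

-1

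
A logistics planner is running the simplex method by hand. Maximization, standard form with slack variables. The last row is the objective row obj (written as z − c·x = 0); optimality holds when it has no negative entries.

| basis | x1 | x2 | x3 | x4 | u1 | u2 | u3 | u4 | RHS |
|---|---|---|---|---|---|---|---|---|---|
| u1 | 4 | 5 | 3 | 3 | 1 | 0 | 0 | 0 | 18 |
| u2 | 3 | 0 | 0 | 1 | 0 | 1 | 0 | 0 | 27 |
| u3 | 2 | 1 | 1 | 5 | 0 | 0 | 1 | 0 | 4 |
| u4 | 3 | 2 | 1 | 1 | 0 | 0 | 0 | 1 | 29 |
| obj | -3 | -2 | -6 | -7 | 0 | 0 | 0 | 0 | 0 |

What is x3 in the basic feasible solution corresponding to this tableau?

0

x3 is not in the basis, so in the current basic feasible solution x3 = 0.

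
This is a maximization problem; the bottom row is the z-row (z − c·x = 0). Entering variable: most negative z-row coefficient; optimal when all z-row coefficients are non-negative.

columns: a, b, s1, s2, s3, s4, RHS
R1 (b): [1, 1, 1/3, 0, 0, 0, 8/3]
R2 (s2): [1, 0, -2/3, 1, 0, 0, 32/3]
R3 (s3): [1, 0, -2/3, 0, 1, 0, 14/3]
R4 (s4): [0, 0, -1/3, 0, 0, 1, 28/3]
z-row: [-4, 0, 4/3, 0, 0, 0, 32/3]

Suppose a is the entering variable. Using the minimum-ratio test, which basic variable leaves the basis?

b

Column a entries and ratios — b: (8/3)/1 = 8/3; s2: (32/3)/1 = 32/3; s3: (14/3)/1 = 14/3; s4: 0 ≤ 0, skip.
Smallest ratio is 8/3 in the row of b, so b leaves.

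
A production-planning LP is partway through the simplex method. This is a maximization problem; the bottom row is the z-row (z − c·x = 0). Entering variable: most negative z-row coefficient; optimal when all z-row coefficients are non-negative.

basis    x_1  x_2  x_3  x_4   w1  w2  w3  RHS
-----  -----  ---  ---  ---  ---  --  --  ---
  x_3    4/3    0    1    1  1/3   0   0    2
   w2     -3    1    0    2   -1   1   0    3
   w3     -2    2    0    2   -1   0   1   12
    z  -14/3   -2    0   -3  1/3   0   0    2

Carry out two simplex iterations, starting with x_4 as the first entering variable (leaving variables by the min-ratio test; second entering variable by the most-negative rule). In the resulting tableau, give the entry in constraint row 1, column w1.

Ratio test on column x_4 — row 1: 2/1 = 2; row 2: 3/2 = 3/2; row 3: 12/2 = 6. Minimum is 3/2 at row 2 (w2 leaves); pivot element 2.
Divide row 2 by 2; eliminate column x_4 from the other rows.
Second iteration: most negative z-row entry is -55/6 in column x_1, so x_1 enters.
Ratio test on column x_1 — row 1: (1/2)/(17/6) = 3/17; row 2: entry -3/2 ≤ 0; row 3: 9/1 = 9. Minimum is 3/17 at row 1 (x_3 leaves); pivot element 17/6.
Divide row 1 by 17/6; eliminate column x_1 from the other rows.
After both pivots, the entry at constraint row 1, column w1 is 5/17.

5/17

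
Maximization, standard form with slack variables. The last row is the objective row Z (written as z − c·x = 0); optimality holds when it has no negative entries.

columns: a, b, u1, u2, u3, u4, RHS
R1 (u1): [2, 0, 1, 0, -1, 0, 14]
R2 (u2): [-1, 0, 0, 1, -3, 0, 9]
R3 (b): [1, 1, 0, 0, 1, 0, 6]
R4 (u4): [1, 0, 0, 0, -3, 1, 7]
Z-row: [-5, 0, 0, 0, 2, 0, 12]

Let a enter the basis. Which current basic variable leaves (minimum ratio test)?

b

Column a entries and ratios — u1: 14/2 = 7; u2: -1 ≤ 0, skip; b: 6/1 = 6; u4: 7/1 = 7.
Smallest ratio is 6 in the row of b, so b leaves.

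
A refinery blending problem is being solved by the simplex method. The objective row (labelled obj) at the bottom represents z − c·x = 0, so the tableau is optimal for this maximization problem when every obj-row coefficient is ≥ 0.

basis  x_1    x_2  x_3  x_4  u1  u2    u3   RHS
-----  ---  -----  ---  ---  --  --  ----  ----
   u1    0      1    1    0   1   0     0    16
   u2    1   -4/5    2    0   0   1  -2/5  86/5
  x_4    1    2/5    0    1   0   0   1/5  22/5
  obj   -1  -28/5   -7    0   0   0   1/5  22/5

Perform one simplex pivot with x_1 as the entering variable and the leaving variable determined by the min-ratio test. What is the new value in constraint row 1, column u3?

Ratio test on column x_1 — row 1: entry 0 ≤ 0; row 2: (86/5)/1 = 86/5; row 3: (22/5)/1 = 22/5. Minimum is 22/5 at row 3 (x_4 leaves); pivot element 1.
Divide row 3 by 1; eliminate column x_1 from the other rows.
Row 1 update in column u3: 0 − 0·(1/5) = 0.

0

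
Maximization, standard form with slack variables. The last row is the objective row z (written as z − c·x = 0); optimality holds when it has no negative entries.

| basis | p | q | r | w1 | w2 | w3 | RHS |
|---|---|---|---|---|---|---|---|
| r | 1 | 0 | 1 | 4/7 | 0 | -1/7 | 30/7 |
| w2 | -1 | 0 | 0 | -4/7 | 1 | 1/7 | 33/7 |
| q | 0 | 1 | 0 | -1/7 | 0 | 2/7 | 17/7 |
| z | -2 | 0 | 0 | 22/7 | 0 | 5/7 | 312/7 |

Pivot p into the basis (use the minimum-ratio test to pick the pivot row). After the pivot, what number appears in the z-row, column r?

Ratio test on column p — row 1: (30/7)/1 = 30/7; row 2: entry -1 ≤ 0; row 3: entry 0 ≤ 0. Minimum is 30/7 at row 1 (r leaves); pivot element 1.
Divide row 1 by 1; eliminate column p from the other rows.
z-row update in column r: 0 − (-2)·1 = 2.

2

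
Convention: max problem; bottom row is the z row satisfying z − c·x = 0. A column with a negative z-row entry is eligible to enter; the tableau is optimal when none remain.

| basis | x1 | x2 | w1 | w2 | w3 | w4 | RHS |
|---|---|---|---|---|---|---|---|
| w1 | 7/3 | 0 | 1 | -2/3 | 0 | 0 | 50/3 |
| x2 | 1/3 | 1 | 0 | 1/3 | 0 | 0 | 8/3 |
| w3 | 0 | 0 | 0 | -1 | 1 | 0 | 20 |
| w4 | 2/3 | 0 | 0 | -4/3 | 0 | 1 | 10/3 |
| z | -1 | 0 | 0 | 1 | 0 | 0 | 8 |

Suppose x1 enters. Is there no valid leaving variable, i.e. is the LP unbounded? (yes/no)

Column x1 has positive entries in row(s) 1, 2, 4, so the ratio test bounds it — not unbounded.

no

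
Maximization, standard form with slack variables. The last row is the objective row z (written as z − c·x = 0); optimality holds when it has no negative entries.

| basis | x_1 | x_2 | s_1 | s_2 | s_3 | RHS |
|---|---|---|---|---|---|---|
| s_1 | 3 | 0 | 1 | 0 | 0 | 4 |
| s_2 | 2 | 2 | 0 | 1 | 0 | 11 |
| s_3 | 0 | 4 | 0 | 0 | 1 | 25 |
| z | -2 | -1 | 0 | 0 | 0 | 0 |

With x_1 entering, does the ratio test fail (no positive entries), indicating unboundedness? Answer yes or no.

Column x_1 has positive entries in row(s) 1, 2, so the ratio test bounds it — not unbounded.

no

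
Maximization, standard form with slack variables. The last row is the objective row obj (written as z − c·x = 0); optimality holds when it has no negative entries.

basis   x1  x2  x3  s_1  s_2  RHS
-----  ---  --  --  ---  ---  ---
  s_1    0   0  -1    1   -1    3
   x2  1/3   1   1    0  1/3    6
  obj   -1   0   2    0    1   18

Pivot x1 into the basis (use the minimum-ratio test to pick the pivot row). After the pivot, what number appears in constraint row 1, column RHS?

Ratio test on column x1 — row 1: entry 0 ≤ 0; row 2: 6/(1/3) = 18. Minimum is 18 at row 2 (x2 leaves); pivot element 1/3.
Divide row 2 by 1/3; eliminate column x1 from the other rows.
Row 1 update in column RHS: 3 − 0·18 = 3.

3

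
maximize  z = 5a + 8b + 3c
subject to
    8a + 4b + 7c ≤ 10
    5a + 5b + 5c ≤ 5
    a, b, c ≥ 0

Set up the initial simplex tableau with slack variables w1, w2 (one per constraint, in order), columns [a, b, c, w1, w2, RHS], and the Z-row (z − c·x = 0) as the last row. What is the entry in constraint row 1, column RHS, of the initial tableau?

10

The RHS of constraint 1 is b_1 = 10.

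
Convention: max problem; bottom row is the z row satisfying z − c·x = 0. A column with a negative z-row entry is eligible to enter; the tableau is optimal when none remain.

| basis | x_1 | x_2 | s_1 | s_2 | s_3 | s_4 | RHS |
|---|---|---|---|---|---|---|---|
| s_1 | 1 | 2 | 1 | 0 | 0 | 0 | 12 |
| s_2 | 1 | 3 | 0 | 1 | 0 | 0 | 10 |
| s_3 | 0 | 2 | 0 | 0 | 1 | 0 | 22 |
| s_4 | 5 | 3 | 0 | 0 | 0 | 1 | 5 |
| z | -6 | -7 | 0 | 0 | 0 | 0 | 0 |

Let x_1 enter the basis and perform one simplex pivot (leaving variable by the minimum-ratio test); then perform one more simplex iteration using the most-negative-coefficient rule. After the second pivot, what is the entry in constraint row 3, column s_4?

-2/3

Ratio test on column x_1 — row 1: 12/1 = 12; row 2: 10/1 = 10; row 3: entry 0 ≤ 0; row 4: 5/5 = 1. Minimum is 1 at row 4 (s_4 leaves); pivot element 5.
Divide row 4 by 5; eliminate column x_1 from the other rows.
Second iteration: most negative z-row entry is -17/5 in column x_2, so x_2 enters.
Ratio test on column x_2 — row 1: 11/(7/5) = 55/7; row 2: 9/(12/5) = 15/4; row 3: 22/2 = 11; row 4: 1/(3/5) = 5/3. Minimum is 5/3 at row 4 (x_1 leaves); pivot element 3/5.
Divide row 4 by 3/5; eliminate column x_2 from the other rows.
After both pivots, the entry at constraint row 3, column s_4 is -2/3.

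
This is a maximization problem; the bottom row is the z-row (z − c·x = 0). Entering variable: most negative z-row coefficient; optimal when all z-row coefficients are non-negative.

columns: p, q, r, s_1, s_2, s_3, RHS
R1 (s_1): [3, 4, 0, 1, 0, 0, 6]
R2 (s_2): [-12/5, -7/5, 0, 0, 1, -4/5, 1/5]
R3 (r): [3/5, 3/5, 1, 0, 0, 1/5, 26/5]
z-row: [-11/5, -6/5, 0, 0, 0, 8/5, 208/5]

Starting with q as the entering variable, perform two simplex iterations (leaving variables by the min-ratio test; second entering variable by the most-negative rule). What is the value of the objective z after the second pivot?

Ratio test on column q — row 1: 6/4 = 3/2; row 2: entry -7/5 ≤ 0; row 3: (26/5)/(3/5) = 26/3. Minimum is 3/2 at row 1 (s_1 leaves); pivot element 4.
Pivot on row 1; the z-row RHS becomes 208/5 − (-6/5)·(3/2) = 217/5.
Next entering variable (most negative z-row entry -13/10): p.
Ratio test on column p — row 1: (3/2)/(3/4) = 2; row 2: entry -27/20 ≤ 0; row 3: (43/10)/(3/20) = 86/3. Minimum is 2 at row 1 (q leaves); pivot element 3/4.
After the second pivot the z-row RHS is 217/5 − (-13/10)·2 = 46.

46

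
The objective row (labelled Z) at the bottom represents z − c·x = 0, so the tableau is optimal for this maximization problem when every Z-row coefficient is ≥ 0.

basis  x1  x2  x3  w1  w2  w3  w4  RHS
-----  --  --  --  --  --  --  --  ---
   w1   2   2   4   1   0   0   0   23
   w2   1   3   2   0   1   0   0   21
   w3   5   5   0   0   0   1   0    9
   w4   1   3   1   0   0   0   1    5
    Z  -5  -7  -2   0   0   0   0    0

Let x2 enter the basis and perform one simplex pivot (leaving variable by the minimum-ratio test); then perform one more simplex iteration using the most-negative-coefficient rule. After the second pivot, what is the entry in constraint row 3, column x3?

-1/2

Ratio test on column x2 — row 1: 23/2 = 23/2; row 2: 21/3 = 7; row 3: 9/5 = 9/5; row 4: 5/3 = 5/3. Minimum is 5/3 at row 4 (w4 leaves); pivot element 3.
Divide row 4 by 3; eliminate column x2 from the other rows.
Second iteration: most negative Z-row entry is -8/3 in column x1, so x1 enters.
Ratio test on column x1 — row 1: (59/3)/(4/3) = 59/4; row 2: entry 0 ≤ 0; row 3: (2/3)/(10/3) = 1/5; row 4: (5/3)/(1/3) = 5. Minimum is 1/5 at row 3 (w3 leaves); pivot element 10/3.
Divide row 3 by 10/3; eliminate column x1 from the other rows.
After both pivots, the entry at constraint row 3, column x3 is -1/2.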